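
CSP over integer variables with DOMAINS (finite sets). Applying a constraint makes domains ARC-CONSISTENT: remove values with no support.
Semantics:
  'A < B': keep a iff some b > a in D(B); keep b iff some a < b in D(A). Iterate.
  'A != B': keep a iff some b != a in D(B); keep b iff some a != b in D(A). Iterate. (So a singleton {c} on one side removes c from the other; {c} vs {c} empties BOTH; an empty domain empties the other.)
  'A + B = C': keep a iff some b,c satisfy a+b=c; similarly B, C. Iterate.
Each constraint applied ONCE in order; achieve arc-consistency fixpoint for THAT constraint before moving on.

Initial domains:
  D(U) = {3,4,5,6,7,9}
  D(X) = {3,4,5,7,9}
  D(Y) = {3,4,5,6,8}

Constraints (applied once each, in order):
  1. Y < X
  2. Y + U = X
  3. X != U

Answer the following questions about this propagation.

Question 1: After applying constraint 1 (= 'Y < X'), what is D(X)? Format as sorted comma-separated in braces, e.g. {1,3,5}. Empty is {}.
Answer: {4,5,7,9}

Derivation:
Constraint 1 (Y < X) on D(Y)={3,4,5,6,8} D(X)={3,4,5,7,9}: X {3,4,5,7,9}->{4,5,7,9}
So after constraint 1: D(X) = {4,5,7,9}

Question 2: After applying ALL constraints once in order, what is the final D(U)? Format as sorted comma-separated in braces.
Answer: {3,4,5,6}

Derivation:
Constraint 1 (Y < X) on D(Y)={3,4,5,6,8} D(X)={3,4,5,7,9}: X {3,4,5,7,9}->{4,5,7,9}
Constraint 2 (Y + U = X) on D(Y)={3,4,5,6,8} D(U)={3,4,5,6,7,9} D(X)={4,5,7,9}: Y {3,4,5,6,8}->{3,4,5,6}; U {3,4,5,6,7,9}->{3,4,5,6}; X {4,5,7,9}->{7,9}
Constraint 3 (X != U) on D(X)={7,9} D(U)={3,4,5,6}: no change
So after all 3 constraints: D(U) = {3,4,5,6}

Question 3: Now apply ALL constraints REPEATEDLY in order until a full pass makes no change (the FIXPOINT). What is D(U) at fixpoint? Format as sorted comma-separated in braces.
Answer: {3,4,5,6}

Derivation:
pass 0 (initial): D(U)={3,4,5,6,7,9}
pass 1: U {3,4,5,6,7,9}->{3,4,5,6}; X {3,4,5,7,9}->{7,9}; Y {3,4,5,6,8}->{3,4,5,6}
pass 2: no change
Fixpoint after 2 passes: D(U) = {3,4,5,6}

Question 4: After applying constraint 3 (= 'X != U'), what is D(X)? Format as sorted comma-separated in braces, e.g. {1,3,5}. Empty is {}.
Answer: {7,9}

Derivation:
Constraint 1 (Y < X) on D(Y)={3,4,5,6,8} D(X)={3,4,5,7,9}: X {3,4,5,7,9}->{4,5,7,9}
Constraint 2 (Y + U = X) on D(Y)={3,4,5,6,8} D(U)={3,4,5,6,7,9} D(X)={4,5,7,9}: Y {3,4,5,6,8}->{3,4,5,6}; U {3,4,5,6,7,9}->{3,4,5,6}; X {4,5,7,9}->{7,9}
Constraint 3 (X != U) on D(X)={7,9} D(U)={3,4,5,6}: no change
So after constraint 3: D(X) = {7,9}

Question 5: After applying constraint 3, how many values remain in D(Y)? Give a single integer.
Answer: 4

Derivation:
Constraint 1 (Y < X) on D(Y)={3,4,5,6,8} D(X)={3,4,5,7,9}: X {3,4,5,7,9}->{4,5,7,9}
Constraint 2 (Y + U = X) on D(Y)={3,4,5,6,8} D(U)={3,4,5,6,7,9} D(X)={4,5,7,9}: Y {3,4,5,6,8}->{3,4,5,6}; U {3,4,5,6,7,9}->{3,4,5,6}; X {4,5,7,9}->{7,9}
Constraint 3 (X != U) on D(X)={7,9} D(U)={3,4,5,6}: no change
So after constraint 3: D(Y)={3,4,5,6}, size = 4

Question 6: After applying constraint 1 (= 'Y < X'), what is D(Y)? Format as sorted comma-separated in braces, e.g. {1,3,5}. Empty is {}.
Constraint 1 (Y < X) on D(Y)={3,4,5,6,8} D(X)={3,4,5,7,9}: X {3,4,5,7,9}->{4,5,7,9}
So after constraint 1: D(Y) = {3,4,5,6,8}

Answer: {3,4,5,6,8}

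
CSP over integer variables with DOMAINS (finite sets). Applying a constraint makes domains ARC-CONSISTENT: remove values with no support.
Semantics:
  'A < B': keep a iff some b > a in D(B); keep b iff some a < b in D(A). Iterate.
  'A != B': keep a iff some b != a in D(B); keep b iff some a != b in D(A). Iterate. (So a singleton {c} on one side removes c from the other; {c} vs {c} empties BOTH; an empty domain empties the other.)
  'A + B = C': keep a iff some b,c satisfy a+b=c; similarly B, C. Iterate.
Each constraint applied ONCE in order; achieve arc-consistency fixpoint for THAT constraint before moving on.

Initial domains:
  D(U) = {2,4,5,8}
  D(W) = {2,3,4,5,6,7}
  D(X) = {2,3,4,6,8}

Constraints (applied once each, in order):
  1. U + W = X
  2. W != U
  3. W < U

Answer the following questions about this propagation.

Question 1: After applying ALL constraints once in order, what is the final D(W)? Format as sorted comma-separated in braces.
Answer: {2,3,4}

Derivation:
Constraint 1 (U + W = X) on D(U)={2,4,5,8} D(W)={2,3,4,5,6,7} D(X)={2,3,4,6,8}: U {2,4,5,8}->{2,4,5}; W {2,3,4,5,6,7}->{2,3,4,6}; X {2,3,4,6,8}->{4,6,8}
Constraint 2 (W != U) on D(W)={2,3,4,6} D(U)={2,4,5}: no change
Constraint 3 (W < U) on D(W)={2,3,4,6} D(U)={2,4,5}: W {2,3,4,6}->{2,3,4}; U {2,4,5}->{4,5}
So after all 3 constraints: D(W) = {2,3,4}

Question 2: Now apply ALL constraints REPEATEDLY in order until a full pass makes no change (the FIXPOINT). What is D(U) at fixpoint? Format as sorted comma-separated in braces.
Answer: {4,5}

Derivation:
pass 0 (initial): D(U)={2,4,5,8}
pass 1: U {2,4,5,8}->{4,5}; W {2,3,4,5,6,7}->{2,3,4}; X {2,3,4,6,8}->{4,6,8}
pass 2: X {4,6,8}->{6,8}
pass 3: no change
Fixpoint after 3 passes: D(U) = {4,5}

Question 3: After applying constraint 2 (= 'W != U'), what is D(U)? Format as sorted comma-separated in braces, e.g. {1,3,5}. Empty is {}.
Constraint 1 (U + W = X) on D(U)={2,4,5,8} D(W)={2,3,4,5,6,7} D(X)={2,3,4,6,8}: U {2,4,5,8}->{2,4,5}; W {2,3,4,5,6,7}->{2,3,4,6}; X {2,3,4,6,8}->{4,6,8}
Constraint 2 (W != U) on D(W)={2,3,4,6} D(U)={2,4,5}: no change
So after constraint 2: D(U) = {2,4,5}

Answer: {2,4,5}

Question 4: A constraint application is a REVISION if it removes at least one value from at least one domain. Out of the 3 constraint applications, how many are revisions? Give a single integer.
Answer: 2

Derivation:
Constraint 1 (U + W = X) on D(U)={2,4,5,8} D(W)={2,3,4,5,6,7} D(X)={2,3,4,6,8}: U {2,4,5,8}->{2,4,5}; W {2,3,4,5,6,7}->{2,3,4,6}; X {2,3,4,6,8}->{4,6,8} => REVISION
Constraint 2 (W != U) on D(W)={2,3,4,6} D(U)={2,4,5}: no change => not a revision
Constraint 3 (W < U) on D(W)={2,3,4,6} D(U)={2,4,5}: W {2,3,4,6}->{2,3,4}; U {2,4,5}->{4,5} => REVISION
Total revisions = 2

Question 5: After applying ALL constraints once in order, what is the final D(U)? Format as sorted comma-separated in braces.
Constraint 1 (U + W = X) on D(U)={2,4,5,8} D(W)={2,3,4,5,6,7} D(X)={2,3,4,6,8}: U {2,4,5,8}->{2,4,5}; W {2,3,4,5,6,7}->{2,3,4,6}; X {2,3,4,6,8}->{4,6,8}
Constraint 2 (W != U) on D(W)={2,3,4,6} D(U)={2,4,5}: no change
Constraint 3 (W < U) on D(W)={2,3,4,6} D(U)={2,4,5}: W {2,3,4,6}->{2,3,4}; U {2,4,5}->{4,5}
So after all 3 constraints: D(U) = {4,5}

Answer: {4,5}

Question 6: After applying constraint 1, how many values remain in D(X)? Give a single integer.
Constraint 1 (U + W = X) on D(U)={2,4,5,8} D(W)={2,3,4,5,6,7} D(X)={2,3,4,6,8}: U {2,4,5,8}->{2,4,5}; W {2,3,4,5,6,7}->{2,3,4,6}; X {2,3,4,6,8}->{4,6,8}
So after constraint 1: D(X)={4,6,8}, size = 3

Answer: 3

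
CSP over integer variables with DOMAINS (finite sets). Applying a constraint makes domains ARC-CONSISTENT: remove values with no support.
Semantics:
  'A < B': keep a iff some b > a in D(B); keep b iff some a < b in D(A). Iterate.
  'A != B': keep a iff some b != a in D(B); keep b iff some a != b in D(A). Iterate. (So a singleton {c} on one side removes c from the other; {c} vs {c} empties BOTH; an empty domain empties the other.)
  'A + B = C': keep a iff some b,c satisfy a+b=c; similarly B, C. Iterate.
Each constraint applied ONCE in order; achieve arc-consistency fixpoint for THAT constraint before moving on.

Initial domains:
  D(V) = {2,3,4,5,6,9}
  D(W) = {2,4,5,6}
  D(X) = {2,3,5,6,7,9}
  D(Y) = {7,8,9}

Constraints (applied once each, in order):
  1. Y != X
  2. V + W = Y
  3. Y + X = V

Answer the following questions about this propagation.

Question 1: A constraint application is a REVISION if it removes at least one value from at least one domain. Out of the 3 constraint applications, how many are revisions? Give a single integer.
Answer: 2

Derivation:
Constraint 1 (Y != X) on D(Y)={7,8,9} D(X)={2,3,5,6,7,9}: no change => not a revision
Constraint 2 (V + W = Y) on D(V)={2,3,4,5,6,9} D(W)={2,4,5,6} D(Y)={7,8,9}: V {2,3,4,5,6,9}->{2,3,4,5,6} => REVISION
Constraint 3 (Y + X = V) on D(Y)={7,8,9} D(X)={2,3,5,6,7,9} D(V)={2,3,4,5,6}: Y {7,8,9}->{}; X {2,3,5,6,7,9}->{}; V {2,3,4,5,6}->{} => REVISION
Total revisions = 2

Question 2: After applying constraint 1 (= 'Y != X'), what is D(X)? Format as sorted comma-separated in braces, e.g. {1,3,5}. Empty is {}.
Constraint 1 (Y != X) on D(Y)={7,8,9} D(X)={2,3,5,6,7,9}: no change
So after constraint 1: D(X) = {2,3,5,6,7,9}

Answer: {2,3,5,6,7,9}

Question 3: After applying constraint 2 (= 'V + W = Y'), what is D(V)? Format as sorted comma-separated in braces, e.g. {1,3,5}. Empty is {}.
Constraint 1 (Y != X) on D(Y)={7,8,9} D(X)={2,3,5,6,7,9}: no change
Constraint 2 (V + W = Y) on D(V)={2,3,4,5,6,9} D(W)={2,4,5,6} D(Y)={7,8,9}: V {2,3,4,5,6,9}->{2,3,4,5,6}
So after constraint 2: D(V) = {2,3,4,5,6}

Answer: {2,3,4,5,6}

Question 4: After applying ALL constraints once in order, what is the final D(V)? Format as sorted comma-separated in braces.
Answer: {}

Derivation:
Constraint 1 (Y != X) on D(Y)={7,8,9} D(X)={2,3,5,6,7,9}: no change
Constraint 2 (V + W = Y) on D(V)={2,3,4,5,6,9} D(W)={2,4,5,6} D(Y)={7,8,9}: V {2,3,4,5,6,9}->{2,3,4,5,6}
Constraint 3 (Y + X = V) on D(Y)={7,8,9} D(X)={2,3,5,6,7,9} D(V)={2,3,4,5,6}: Y {7,8,9}->{}; X {2,3,5,6,7,9}->{}; V {2,3,4,5,6}->{}
So after all 3 constraints: D(V) = {}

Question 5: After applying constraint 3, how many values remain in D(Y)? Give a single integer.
Answer: 0

Derivation:
Constraint 1 (Y != X) on D(Y)={7,8,9} D(X)={2,3,5,6,7,9}: no change
Constraint 2 (V + W = Y) on D(V)={2,3,4,5,6,9} D(W)={2,4,5,6} D(Y)={7,8,9}: V {2,3,4,5,6,9}->{2,3,4,5,6}
Constraint 3 (Y + X = V) on D(Y)={7,8,9} D(X)={2,3,5,6,7,9} D(V)={2,3,4,5,6}: Y {7,8,9}->{}; X {2,3,5,6,7,9}->{}; V {2,3,4,5,6}->{}
So after constraint 3: D(Y)={}, size = 0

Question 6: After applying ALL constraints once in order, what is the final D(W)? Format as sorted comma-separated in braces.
Constraint 1 (Y != X) on D(Y)={7,8,9} D(X)={2,3,5,6,7,9}: no change
Constraint 2 (V + W = Y) on D(V)={2,3,4,5,6,9} D(W)={2,4,5,6} D(Y)={7,8,9}: V {2,3,4,5,6,9}->{2,3,4,5,6}
Constraint 3 (Y + X = V) on D(Y)={7,8,9} D(X)={2,3,5,6,7,9} D(V)={2,3,4,5,6}: Y {7,8,9}->{}; X {2,3,5,6,7,9}->{}; V {2,3,4,5,6}->{}
So after all 3 constraints: D(W) = {2,4,5,6}

Answer: {2,4,5,6}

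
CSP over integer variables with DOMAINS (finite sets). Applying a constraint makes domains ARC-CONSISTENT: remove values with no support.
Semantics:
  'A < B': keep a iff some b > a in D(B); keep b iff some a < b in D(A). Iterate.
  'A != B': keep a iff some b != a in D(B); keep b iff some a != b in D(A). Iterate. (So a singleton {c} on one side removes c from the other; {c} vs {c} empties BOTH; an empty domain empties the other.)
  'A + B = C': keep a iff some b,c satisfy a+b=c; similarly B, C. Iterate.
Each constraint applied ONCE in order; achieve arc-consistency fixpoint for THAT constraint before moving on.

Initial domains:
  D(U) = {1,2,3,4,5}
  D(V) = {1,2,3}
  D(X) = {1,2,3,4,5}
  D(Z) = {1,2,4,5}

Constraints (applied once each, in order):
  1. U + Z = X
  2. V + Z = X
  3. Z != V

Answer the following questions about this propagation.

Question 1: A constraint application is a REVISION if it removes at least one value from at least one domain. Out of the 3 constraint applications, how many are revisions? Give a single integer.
Constraint 1 (U + Z = X) on D(U)={1,2,3,4,5} D(Z)={1,2,4,5} D(X)={1,2,3,4,5}: U {1,2,3,4,5}->{1,2,3,4}; Z {1,2,4,5}->{1,2,4}; X {1,2,3,4,5}->{2,3,4,5} => REVISION
Constraint 2 (V + Z = X) on D(V)={1,2,3} D(Z)={1,2,4} D(X)={2,3,4,5}: no change => not a revision
Constraint 3 (Z != V) on D(Z)={1,2,4} D(V)={1,2,3}: no change => not a revision
Total revisions = 1

Answer: 1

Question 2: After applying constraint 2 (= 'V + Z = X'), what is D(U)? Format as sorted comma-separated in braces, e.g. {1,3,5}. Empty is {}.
Answer: {1,2,3,4}

Derivation:
Constraint 1 (U + Z = X) on D(U)={1,2,3,4,5} D(Z)={1,2,4,5} D(X)={1,2,3,4,5}: U {1,2,3,4,5}->{1,2,3,4}; Z {1,2,4,5}->{1,2,4}; X {1,2,3,4,5}->{2,3,4,5}
Constraint 2 (V + Z = X) on D(V)={1,2,3} D(Z)={1,2,4} D(X)={2,3,4,5}: no change
So after constraint 2: D(U) = {1,2,3,4}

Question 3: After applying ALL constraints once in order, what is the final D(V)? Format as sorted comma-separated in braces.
Constraint 1 (U + Z = X) on D(U)={1,2,3,4,5} D(Z)={1,2,4,5} D(X)={1,2,3,4,5}: U {1,2,3,4,5}->{1,2,3,4}; Z {1,2,4,5}->{1,2,4}; X {1,2,3,4,5}->{2,3,4,5}
Constraint 2 (V + Z = X) on D(V)={1,2,3} D(Z)={1,2,4} D(X)={2,3,4,5}: no change
Constraint 3 (Z != V) on D(Z)={1,2,4} D(V)={1,2,3}: no change
So after all 3 constraints: D(V) = {1,2,3}

Answer: {1,2,3}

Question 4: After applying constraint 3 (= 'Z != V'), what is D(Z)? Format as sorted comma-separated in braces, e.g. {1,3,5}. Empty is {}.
Answer: {1,2,4}

Derivation:
Constraint 1 (U + Z = X) on D(U)={1,2,3,4,5} D(Z)={1,2,4,5} D(X)={1,2,3,4,5}: U {1,2,3,4,5}->{1,2,3,4}; Z {1,2,4,5}->{1,2,4}; X {1,2,3,4,5}->{2,3,4,5}
Constraint 2 (V + Z = X) on D(V)={1,2,3} D(Z)={1,2,4} D(X)={2,3,4,5}: no change
Constraint 3 (Z != V) on D(Z)={1,2,4} D(V)={1,2,3}: no change
So after constraint 3: D(Z) = {1,2,4}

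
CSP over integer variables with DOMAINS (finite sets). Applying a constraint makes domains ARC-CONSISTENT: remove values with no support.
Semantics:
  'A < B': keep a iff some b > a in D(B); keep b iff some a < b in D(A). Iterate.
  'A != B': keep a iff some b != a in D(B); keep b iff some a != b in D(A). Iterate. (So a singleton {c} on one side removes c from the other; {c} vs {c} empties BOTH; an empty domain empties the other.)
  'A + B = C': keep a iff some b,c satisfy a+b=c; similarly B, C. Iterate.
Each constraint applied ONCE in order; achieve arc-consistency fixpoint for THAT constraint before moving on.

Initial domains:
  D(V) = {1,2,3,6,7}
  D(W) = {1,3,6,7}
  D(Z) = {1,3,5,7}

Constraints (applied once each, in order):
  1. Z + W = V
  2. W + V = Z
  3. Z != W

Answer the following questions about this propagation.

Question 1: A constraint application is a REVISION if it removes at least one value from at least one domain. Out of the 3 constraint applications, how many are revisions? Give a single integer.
Constraint 1 (Z + W = V) on D(Z)={1,3,5,7} D(W)={1,3,6,7} D(V)={1,2,3,6,7}: Z {1,3,5,7}->{1,3,5}; W {1,3,6,7}->{1,3,6}; V {1,2,3,6,7}->{2,6,7} => REVISION
Constraint 2 (W + V = Z) on D(W)={1,3,6} D(V)={2,6,7} D(Z)={1,3,5}: W {1,3,6}->{1,3}; V {2,6,7}->{2}; Z {1,3,5}->{3,5} => REVISION
Constraint 3 (Z != W) on D(Z)={3,5} D(W)={1,3}: no change => not a revision
Total revisions = 2

Answer: 2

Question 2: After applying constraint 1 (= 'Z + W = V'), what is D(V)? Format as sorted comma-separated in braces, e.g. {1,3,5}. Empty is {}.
Constraint 1 (Z + W = V) on D(Z)={1,3,5,7} D(W)={1,3,6,7} D(V)={1,2,3,6,7}: Z {1,3,5,7}->{1,3,5}; W {1,3,6,7}->{1,3,6}; V {1,2,3,6,7}->{2,6,7}
So after constraint 1: D(V) = {2,6,7}

Answer: {2,6,7}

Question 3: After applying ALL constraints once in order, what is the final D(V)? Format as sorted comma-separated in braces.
Answer: {2}

Derivation:
Constraint 1 (Z + W = V) on D(Z)={1,3,5,7} D(W)={1,3,6,7} D(V)={1,2,3,6,7}: Z {1,3,5,7}->{1,3,5}; W {1,3,6,7}->{1,3,6}; V {1,2,3,6,7}->{2,6,7}
Constraint 2 (W + V = Z) on D(W)={1,3,6} D(V)={2,6,7} D(Z)={1,3,5}: W {1,3,6}->{1,3}; V {2,6,7}->{2}; Z {1,3,5}->{3,5}
Constraint 3 (Z != W) on D(Z)={3,5} D(W)={1,3}: no change
So after all 3 constraints: D(V) = {2}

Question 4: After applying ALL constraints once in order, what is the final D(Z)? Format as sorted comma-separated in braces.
Constraint 1 (Z + W = V) on D(Z)={1,3,5,7} D(W)={1,3,6,7} D(V)={1,2,3,6,7}: Z {1,3,5,7}->{1,3,5}; W {1,3,6,7}->{1,3,6}; V {1,2,3,6,7}->{2,6,7}
Constraint 2 (W + V = Z) on D(W)={1,3,6} D(V)={2,6,7} D(Z)={1,3,5}: W {1,3,6}->{1,3}; V {2,6,7}->{2}; Z {1,3,5}->{3,5}
Constraint 3 (Z != W) on D(Z)={3,5} D(W)={1,3}: no change
So after all 3 constraints: D(Z) = {3,5}

Answer: {3,5}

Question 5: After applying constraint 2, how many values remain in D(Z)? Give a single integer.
Answer: 2

Derivation:
Constraint 1 (Z + W = V) on D(Z)={1,3,5,7} D(W)={1,3,6,7} D(V)={1,2,3,6,7}: Z {1,3,5,7}->{1,3,5}; W {1,3,6,7}->{1,3,6}; V {1,2,3,6,7}->{2,6,7}
Constraint 2 (W + V = Z) on D(W)={1,3,6} D(V)={2,6,7} D(Z)={1,3,5}: W {1,3,6}->{1,3}; V {2,6,7}->{2}; Z {1,3,5}->{3,5}
So after constraint 2: D(Z)={3,5}, size = 2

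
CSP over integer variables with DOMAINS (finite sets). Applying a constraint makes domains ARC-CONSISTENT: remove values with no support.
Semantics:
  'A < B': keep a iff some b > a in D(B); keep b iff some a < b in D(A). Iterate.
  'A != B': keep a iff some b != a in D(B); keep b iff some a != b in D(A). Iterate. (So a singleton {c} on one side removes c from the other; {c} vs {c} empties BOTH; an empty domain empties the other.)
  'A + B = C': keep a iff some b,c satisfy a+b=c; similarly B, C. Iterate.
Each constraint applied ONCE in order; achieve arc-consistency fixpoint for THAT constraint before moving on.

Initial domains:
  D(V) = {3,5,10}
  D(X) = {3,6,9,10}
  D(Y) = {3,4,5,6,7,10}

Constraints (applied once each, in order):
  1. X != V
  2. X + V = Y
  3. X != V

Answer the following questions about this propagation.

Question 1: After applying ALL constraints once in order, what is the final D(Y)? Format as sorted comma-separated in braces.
Constraint 1 (X != V) on D(X)={3,6,9,10} D(V)={3,5,10}: no change
Constraint 2 (X + V = Y) on D(X)={3,6,9,10} D(V)={3,5,10} D(Y)={3,4,5,6,7,10}: X {3,6,9,10}->{3}; V {3,5,10}->{3}; Y {3,4,5,6,7,10}->{6}
Constraint 3 (X != V) on D(X)={3} D(V)={3}: X {3}->{}; V {3}->{}
So after all 3 constraints: D(Y) = {6}

Answer: {6}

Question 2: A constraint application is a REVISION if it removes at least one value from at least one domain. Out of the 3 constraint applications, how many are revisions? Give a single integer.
Constraint 1 (X != V) on D(X)={3,6,9,10} D(V)={3,5,10}: no change => not a revision
Constraint 2 (X + V = Y) on D(X)={3,6,9,10} D(V)={3,5,10} D(Y)={3,4,5,6,7,10}: X {3,6,9,10}->{3}; V {3,5,10}->{3}; Y {3,4,5,6,7,10}->{6} => REVISION
Constraint 3 (X != V) on D(X)={3} D(V)={3}: X {3}->{}; V {3}->{} => REVISION
Total revisions = 2

Answer: 2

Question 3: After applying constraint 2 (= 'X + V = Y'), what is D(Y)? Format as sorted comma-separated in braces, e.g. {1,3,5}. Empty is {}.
Answer: {6}

Derivation:
Constraint 1 (X != V) on D(X)={3,6,9,10} D(V)={3,5,10}: no change
Constraint 2 (X + V = Y) on D(X)={3,6,9,10} D(V)={3,5,10} D(Y)={3,4,5,6,7,10}: X {3,6,9,10}->{3}; V {3,5,10}->{3}; Y {3,4,5,6,7,10}->{6}
So after constraint 2: D(Y) = {6}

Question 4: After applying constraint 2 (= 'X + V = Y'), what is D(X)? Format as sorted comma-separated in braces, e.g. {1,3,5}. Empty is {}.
Answer: {3}

Derivation:
Constraint 1 (X != V) on D(X)={3,6,9,10} D(V)={3,5,10}: no change
Constraint 2 (X + V = Y) on D(X)={3,6,9,10} D(V)={3,5,10} D(Y)={3,4,5,6,7,10}: X {3,6,9,10}->{3}; V {3,5,10}->{3}; Y {3,4,5,6,7,10}->{6}
So after constraint 2: D(X) = {3}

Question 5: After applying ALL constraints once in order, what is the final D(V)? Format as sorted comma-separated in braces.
Answer: {}

Derivation:
Constraint 1 (X != V) on D(X)={3,6,9,10} D(V)={3,5,10}: no change
Constraint 2 (X + V = Y) on D(X)={3,6,9,10} D(V)={3,5,10} D(Y)={3,4,5,6,7,10}: X {3,6,9,10}->{3}; V {3,5,10}->{3}; Y {3,4,5,6,7,10}->{6}
Constraint 3 (X != V) on D(X)={3} D(V)={3}: X {3}->{}; V {3}->{}
So after all 3 constraints: D(V) = {}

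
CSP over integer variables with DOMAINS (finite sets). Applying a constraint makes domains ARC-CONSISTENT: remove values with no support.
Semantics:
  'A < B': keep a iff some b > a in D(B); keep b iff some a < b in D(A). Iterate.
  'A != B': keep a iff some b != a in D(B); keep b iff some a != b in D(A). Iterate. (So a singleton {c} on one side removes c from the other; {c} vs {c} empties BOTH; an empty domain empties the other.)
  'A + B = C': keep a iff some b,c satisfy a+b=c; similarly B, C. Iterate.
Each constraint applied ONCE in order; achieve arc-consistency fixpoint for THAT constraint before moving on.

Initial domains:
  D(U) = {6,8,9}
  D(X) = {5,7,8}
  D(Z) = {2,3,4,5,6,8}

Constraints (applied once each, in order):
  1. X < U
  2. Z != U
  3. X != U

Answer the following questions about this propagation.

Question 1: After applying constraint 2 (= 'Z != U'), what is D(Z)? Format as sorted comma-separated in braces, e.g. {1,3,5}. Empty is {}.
Answer: {2,3,4,5,6,8}

Derivation:
Constraint 1 (X < U) on D(X)={5,7,8} D(U)={6,8,9}: no change
Constraint 2 (Z != U) on D(Z)={2,3,4,5,6,8} D(U)={6,8,9}: no change
So after constraint 2: D(Z) = {2,3,4,5,6,8}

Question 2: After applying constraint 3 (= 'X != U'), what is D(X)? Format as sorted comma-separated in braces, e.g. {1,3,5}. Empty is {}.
Answer: {5,7,8}

Derivation:
Constraint 1 (X < U) on D(X)={5,7,8} D(U)={6,8,9}: no change
Constraint 2 (Z != U) on D(Z)={2,3,4,5,6,8} D(U)={6,8,9}: no change
Constraint 3 (X != U) on D(X)={5,7,8} D(U)={6,8,9}: no change
So after constraint 3: D(X) = {5,7,8}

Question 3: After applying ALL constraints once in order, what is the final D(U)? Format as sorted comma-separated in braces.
Answer: {6,8,9}

Derivation:
Constraint 1 (X < U) on D(X)={5,7,8} D(U)={6,8,9}: no change
Constraint 2 (Z != U) on D(Z)={2,3,4,5,6,8} D(U)={6,8,9}: no change
Constraint 3 (X != U) on D(X)={5,7,8} D(U)={6,8,9}: no change
So after all 3 constraints: D(U) = {6,8,9}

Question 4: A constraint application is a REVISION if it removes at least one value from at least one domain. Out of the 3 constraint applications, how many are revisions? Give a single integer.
Constraint 1 (X < U) on D(X)={5,7,8} D(U)={6,8,9}: no change => not a revision
Constraint 2 (Z != U) on D(Z)={2,3,4,5,6,8} D(U)={6,8,9}: no change => not a revision
Constraint 3 (X != U) on D(X)={5,7,8} D(U)={6,8,9}: no change => not a revision
Total revisions = 0

Answer: 0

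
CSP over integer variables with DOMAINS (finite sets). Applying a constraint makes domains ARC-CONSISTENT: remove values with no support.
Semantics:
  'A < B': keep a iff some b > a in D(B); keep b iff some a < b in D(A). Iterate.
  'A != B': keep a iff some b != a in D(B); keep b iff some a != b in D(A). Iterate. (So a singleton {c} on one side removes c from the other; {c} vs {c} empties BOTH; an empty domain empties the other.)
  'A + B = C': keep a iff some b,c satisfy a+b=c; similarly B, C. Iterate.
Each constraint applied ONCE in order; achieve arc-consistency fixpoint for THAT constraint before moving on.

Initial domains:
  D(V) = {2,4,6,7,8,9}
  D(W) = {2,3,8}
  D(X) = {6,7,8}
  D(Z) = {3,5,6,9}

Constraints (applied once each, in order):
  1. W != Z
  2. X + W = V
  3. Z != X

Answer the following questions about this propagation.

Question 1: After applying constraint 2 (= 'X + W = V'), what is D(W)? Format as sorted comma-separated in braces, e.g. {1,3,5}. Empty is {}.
Answer: {2,3}

Derivation:
Constraint 1 (W != Z) on D(W)={2,3,8} D(Z)={3,5,6,9}: no change
Constraint 2 (X + W = V) on D(X)={6,7,8} D(W)={2,3,8} D(V)={2,4,6,7,8,9}: X {6,7,8}->{6,7}; W {2,3,8}->{2,3}; V {2,4,6,7,8,9}->{8,9}
So after constraint 2: D(W) = {2,3}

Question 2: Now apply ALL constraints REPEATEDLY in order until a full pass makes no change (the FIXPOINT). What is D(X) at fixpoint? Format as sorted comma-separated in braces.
Answer: {6,7}

Derivation:
pass 0 (initial): D(X)={6,7,8}
pass 1: V {2,4,6,7,8,9}->{8,9}; W {2,3,8}->{2,3}; X {6,7,8}->{6,7}
pass 2: no change
Fixpoint after 2 passes: D(X) = {6,7}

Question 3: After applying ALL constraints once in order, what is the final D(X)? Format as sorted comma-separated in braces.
Constraint 1 (W != Z) on D(W)={2,3,8} D(Z)={3,5,6,9}: no change
Constraint 2 (X + W = V) on D(X)={6,7,8} D(W)={2,3,8} D(V)={2,4,6,7,8,9}: X {6,7,8}->{6,7}; W {2,3,8}->{2,3}; V {2,4,6,7,8,9}->{8,9}
Constraint 3 (Z != X) on D(Z)={3,5,6,9} D(X)={6,7}: no change
So after all 3 constraints: D(X) = {6,7}

Answer: {6,7}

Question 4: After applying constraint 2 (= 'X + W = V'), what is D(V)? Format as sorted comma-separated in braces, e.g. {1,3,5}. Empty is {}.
Constraint 1 (W != Z) on D(W)={2,3,8} D(Z)={3,5,6,9}: no change
Constraint 2 (X + W = V) on D(X)={6,7,8} D(W)={2,3,8} D(V)={2,4,6,7,8,9}: X {6,7,8}->{6,7}; W {2,3,8}->{2,3}; V {2,4,6,7,8,9}->{8,9}
So after constraint 2: D(V) = {8,9}

Answer: {8,9}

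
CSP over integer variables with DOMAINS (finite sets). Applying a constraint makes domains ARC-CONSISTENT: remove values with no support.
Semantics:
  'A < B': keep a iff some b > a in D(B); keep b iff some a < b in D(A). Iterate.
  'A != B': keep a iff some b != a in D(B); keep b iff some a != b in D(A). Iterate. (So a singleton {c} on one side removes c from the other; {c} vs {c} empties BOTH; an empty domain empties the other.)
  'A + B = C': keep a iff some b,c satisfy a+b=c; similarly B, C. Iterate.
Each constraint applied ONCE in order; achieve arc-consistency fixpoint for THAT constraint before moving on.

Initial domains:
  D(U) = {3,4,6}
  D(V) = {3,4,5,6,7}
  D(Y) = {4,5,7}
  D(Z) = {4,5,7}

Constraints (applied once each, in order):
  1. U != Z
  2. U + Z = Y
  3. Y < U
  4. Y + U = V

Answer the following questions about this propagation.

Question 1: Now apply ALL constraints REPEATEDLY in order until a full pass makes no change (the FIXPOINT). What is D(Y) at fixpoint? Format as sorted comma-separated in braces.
pass 0 (initial): D(Y)={4,5,7}
pass 1: U {3,4,6}->{}; V {3,4,5,6,7}->{}; Y {4,5,7}->{}; Z {4,5,7}->{4}
pass 2: Z {4}->{}
pass 3: no change
Fixpoint after 3 passes: D(Y) = {}

Answer: {}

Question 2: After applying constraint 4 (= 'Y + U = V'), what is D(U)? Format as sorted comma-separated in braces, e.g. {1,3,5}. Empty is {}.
Answer: {}

Derivation:
Constraint 1 (U != Z) on D(U)={3,4,6} D(Z)={4,5,7}: no change
Constraint 2 (U + Z = Y) on D(U)={3,4,6} D(Z)={4,5,7} D(Y)={4,5,7}: U {3,4,6}->{3}; Z {4,5,7}->{4}; Y {4,5,7}->{7}
Constraint 3 (Y < U) on D(Y)={7} D(U)={3}: Y {7}->{}; U {3}->{}
Constraint 4 (Y + U = V) on D(Y)={} D(U)={} D(V)={3,4,5,6,7}: V {3,4,5,6,7}->{}
So after constraint 4: D(U) = {}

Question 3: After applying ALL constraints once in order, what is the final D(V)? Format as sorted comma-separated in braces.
Answer: {}

Derivation:
Constraint 1 (U != Z) on D(U)={3,4,6} D(Z)={4,5,7}: no change
Constraint 2 (U + Z = Y) on D(U)={3,4,6} D(Z)={4,5,7} D(Y)={4,5,7}: U {3,4,6}->{3}; Z {4,5,7}->{4}; Y {4,5,7}->{7}
Constraint 3 (Y < U) on D(Y)={7} D(U)={3}: Y {7}->{}; U {3}->{}
Constraint 4 (Y + U = V) on D(Y)={} D(U)={} D(V)={3,4,5,6,7}: V {3,4,5,6,7}->{}
So after all 4 constraints: D(V) = {}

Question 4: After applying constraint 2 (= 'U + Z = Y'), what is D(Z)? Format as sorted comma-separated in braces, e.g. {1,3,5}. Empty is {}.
Constraint 1 (U != Z) on D(U)={3,4,6} D(Z)={4,5,7}: no change
Constraint 2 (U + Z = Y) on D(U)={3,4,6} D(Z)={4,5,7} D(Y)={4,5,7}: U {3,4,6}->{3}; Z {4,5,7}->{4}; Y {4,5,7}->{7}
So after constraint 2: D(Z) = {4}

Answer: {4}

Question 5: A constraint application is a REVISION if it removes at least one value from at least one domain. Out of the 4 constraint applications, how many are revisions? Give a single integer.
Answer: 3

Derivation:
Constraint 1 (U != Z) on D(U)={3,4,6} D(Z)={4,5,7}: no change => not a revision
Constraint 2 (U + Z = Y) on D(U)={3,4,6} D(Z)={4,5,7} D(Y)={4,5,7}: U {3,4,6}->{3}; Z {4,5,7}->{4}; Y {4,5,7}->{7} => REVISION
Constraint 3 (Y < U) on D(Y)={7} D(U)={3}: Y {7}->{}; U {3}->{} => REVISION
Constraint 4 (Y + U = V) on D(Y)={} D(U)={} D(V)={3,4,5,6,7}: V {3,4,5,6,7}->{} => REVISION
Total revisions = 3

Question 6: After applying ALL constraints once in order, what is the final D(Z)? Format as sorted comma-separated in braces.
Constraint 1 (U != Z) on D(U)={3,4,6} D(Z)={4,5,7}: no change
Constraint 2 (U + Z = Y) on D(U)={3,4,6} D(Z)={4,5,7} D(Y)={4,5,7}: U {3,4,6}->{3}; Z {4,5,7}->{4}; Y {4,5,7}->{7}
Constraint 3 (Y < U) on D(Y)={7} D(U)={3}: Y {7}->{}; U {3}->{}
Constraint 4 (Y + U = V) on D(Y)={} D(U)={} D(V)={3,4,5,6,7}: V {3,4,5,6,7}->{}
So after all 4 constraints: D(Z) = {4}

Answer: {4}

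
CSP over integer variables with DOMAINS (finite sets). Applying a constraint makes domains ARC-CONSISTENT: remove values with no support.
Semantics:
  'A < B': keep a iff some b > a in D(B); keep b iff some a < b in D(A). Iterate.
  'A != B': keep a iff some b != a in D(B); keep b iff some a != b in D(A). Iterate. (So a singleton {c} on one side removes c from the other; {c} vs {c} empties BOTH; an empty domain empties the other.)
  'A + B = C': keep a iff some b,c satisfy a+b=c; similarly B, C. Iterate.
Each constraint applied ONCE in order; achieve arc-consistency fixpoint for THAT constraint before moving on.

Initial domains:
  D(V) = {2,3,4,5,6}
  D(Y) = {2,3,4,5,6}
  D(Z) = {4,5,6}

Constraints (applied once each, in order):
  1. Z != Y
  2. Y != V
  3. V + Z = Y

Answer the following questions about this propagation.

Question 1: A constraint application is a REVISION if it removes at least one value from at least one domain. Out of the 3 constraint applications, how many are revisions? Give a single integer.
Constraint 1 (Z != Y) on D(Z)={4,5,6} D(Y)={2,3,4,5,6}: no change => not a revision
Constraint 2 (Y != V) on D(Y)={2,3,4,5,6} D(V)={2,3,4,5,6}: no change => not a revision
Constraint 3 (V + Z = Y) on D(V)={2,3,4,5,6} D(Z)={4,5,6} D(Y)={2,3,4,5,6}: V {2,3,4,5,6}->{2}; Z {4,5,6}->{4}; Y {2,3,4,5,6}->{6} => REVISION
Total revisions = 1

Answer: 1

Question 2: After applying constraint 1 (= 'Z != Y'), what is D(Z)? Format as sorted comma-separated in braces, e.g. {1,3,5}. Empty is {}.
Answer: {4,5,6}

Derivation:
Constraint 1 (Z != Y) on D(Z)={4,5,6} D(Y)={2,3,4,5,6}: no change
So after constraint 1: D(Z) = {4,5,6}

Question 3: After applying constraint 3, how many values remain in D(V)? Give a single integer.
Answer: 1

Derivation:
Constraint 1 (Z != Y) on D(Z)={4,5,6} D(Y)={2,3,4,5,6}: no change
Constraint 2 (Y != V) on D(Y)={2,3,4,5,6} D(V)={2,3,4,5,6}: no change
Constraint 3 (V + Z = Y) on D(V)={2,3,4,5,6} D(Z)={4,5,6} D(Y)={2,3,4,5,6}: V {2,3,4,5,6}->{2}; Z {4,5,6}->{4}; Y {2,3,4,5,6}->{6}
So after constraint 3: D(V)={2}, size = 1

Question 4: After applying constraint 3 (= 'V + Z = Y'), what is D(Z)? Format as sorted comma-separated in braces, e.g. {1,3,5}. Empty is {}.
Constraint 1 (Z != Y) on D(Z)={4,5,6} D(Y)={2,3,4,5,6}: no change
Constraint 2 (Y != V) on D(Y)={2,3,4,5,6} D(V)={2,3,4,5,6}: no change
Constraint 3 (V + Z = Y) on D(V)={2,3,4,5,6} D(Z)={4,5,6} D(Y)={2,3,4,5,6}: V {2,3,4,5,6}->{2}; Z {4,5,6}->{4}; Y {2,3,4,5,6}->{6}
So after constraint 3: D(Z) = {4}

Answer: {4}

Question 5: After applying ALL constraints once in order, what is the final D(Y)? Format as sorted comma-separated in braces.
Answer: {6}

Derivation:
Constraint 1 (Z != Y) on D(Z)={4,5,6} D(Y)={2,3,4,5,6}: no change
Constraint 2 (Y != V) on D(Y)={2,3,4,5,6} D(V)={2,3,4,5,6}: no change
Constraint 3 (V + Z = Y) on D(V)={2,3,4,5,6} D(Z)={4,5,6} D(Y)={2,3,4,5,6}: V {2,3,4,5,6}->{2}; Z {4,5,6}->{4}; Y {2,3,4,5,6}->{6}
So after all 3 constraints: D(Y) = {6}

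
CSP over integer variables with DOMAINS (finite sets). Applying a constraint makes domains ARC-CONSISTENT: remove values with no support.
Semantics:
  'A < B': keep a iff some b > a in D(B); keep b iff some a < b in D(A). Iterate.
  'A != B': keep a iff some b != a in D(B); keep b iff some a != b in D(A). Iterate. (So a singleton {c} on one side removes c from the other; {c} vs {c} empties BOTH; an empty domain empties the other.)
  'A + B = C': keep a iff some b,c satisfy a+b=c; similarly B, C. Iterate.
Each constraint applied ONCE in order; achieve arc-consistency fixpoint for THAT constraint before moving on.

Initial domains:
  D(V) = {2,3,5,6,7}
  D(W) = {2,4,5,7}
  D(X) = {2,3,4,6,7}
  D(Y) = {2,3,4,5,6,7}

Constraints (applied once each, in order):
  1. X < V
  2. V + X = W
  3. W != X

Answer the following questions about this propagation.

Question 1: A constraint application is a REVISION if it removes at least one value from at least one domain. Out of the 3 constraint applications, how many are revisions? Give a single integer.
Constraint 1 (X < V) on D(X)={2,3,4,6,7} D(V)={2,3,5,6,7}: X {2,3,4,6,7}->{2,3,4,6}; V {2,3,5,6,7}->{3,5,6,7} => REVISION
Constraint 2 (V + X = W) on D(V)={3,5,6,7} D(X)={2,3,4,6} D(W)={2,4,5,7}: V {3,5,6,7}->{3,5}; X {2,3,4,6}->{2,4}; W {2,4,5,7}->{5,7} => REVISION
Constraint 3 (W != X) on D(W)={5,7} D(X)={2,4}: no change => not a revision
Total revisions = 2

Answer: 2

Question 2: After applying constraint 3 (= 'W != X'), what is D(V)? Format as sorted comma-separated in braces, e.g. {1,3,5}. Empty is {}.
Answer: {3,5}

Derivation:
Constraint 1 (X < V) on D(X)={2,3,4,6,7} D(V)={2,3,5,6,7}: X {2,3,4,6,7}->{2,3,4,6}; V {2,3,5,6,7}->{3,5,6,7}
Constraint 2 (V + X = W) on D(V)={3,5,6,7} D(X)={2,3,4,6} D(W)={2,4,5,7}: V {3,5,6,7}->{3,5}; X {2,3,4,6}->{2,4}; W {2,4,5,7}->{5,7}
Constraint 3 (W != X) on D(W)={5,7} D(X)={2,4}: no change
So after constraint 3: D(V) = {3,5}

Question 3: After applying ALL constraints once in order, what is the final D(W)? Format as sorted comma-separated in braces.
Answer: {5,7}

Derivation:
Constraint 1 (X < V) on D(X)={2,3,4,6,7} D(V)={2,3,5,6,7}: X {2,3,4,6,7}->{2,3,4,6}; V {2,3,5,6,7}->{3,5,6,7}
Constraint 2 (V + X = W) on D(V)={3,5,6,7} D(X)={2,3,4,6} D(W)={2,4,5,7}: V {3,5,6,7}->{3,5}; X {2,3,4,6}->{2,4}; W {2,4,5,7}->{5,7}
Constraint 3 (W != X) on D(W)={5,7} D(X)={2,4}: no change
So after all 3 constraints: D(W) = {5,7}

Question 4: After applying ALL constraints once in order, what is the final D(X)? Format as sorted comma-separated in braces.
Answer: {2,4}

Derivation:
Constraint 1 (X < V) on D(X)={2,3,4,6,7} D(V)={2,3,5,6,7}: X {2,3,4,6,7}->{2,3,4,6}; V {2,3,5,6,7}->{3,5,6,7}
Constraint 2 (V + X = W) on D(V)={3,5,6,7} D(X)={2,3,4,6} D(W)={2,4,5,7}: V {3,5,6,7}->{3,5}; X {2,3,4,6}->{2,4}; W {2,4,5,7}->{5,7}
Constraint 3 (W != X) on D(W)={5,7} D(X)={2,4}: no change
So after all 3 constraints: D(X) = {2,4}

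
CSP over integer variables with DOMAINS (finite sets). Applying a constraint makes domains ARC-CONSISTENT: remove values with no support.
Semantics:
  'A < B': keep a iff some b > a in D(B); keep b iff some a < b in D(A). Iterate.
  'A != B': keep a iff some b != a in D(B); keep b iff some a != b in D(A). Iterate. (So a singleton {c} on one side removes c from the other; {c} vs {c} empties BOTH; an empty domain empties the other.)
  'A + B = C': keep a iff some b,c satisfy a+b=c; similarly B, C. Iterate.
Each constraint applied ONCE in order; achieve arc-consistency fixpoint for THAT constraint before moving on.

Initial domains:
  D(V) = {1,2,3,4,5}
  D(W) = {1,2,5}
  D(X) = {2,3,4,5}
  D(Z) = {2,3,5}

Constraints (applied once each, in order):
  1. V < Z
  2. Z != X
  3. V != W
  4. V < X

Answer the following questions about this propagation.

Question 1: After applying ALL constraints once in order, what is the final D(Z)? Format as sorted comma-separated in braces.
Answer: {2,3,5}

Derivation:
Constraint 1 (V < Z) on D(V)={1,2,3,4,5} D(Z)={2,3,5}: V {1,2,3,4,5}->{1,2,3,4}
Constraint 2 (Z != X) on D(Z)={2,3,5} D(X)={2,3,4,5}: no change
Constraint 3 (V != W) on D(V)={1,2,3,4} D(W)={1,2,5}: no change
Constraint 4 (V < X) on D(V)={1,2,3,4} D(X)={2,3,4,5}: no change
So after all 4 constraints: D(Z) = {2,3,5}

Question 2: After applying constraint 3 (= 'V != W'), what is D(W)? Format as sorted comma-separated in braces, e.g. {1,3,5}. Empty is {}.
Answer: {1,2,5}

Derivation:
Constraint 1 (V < Z) on D(V)={1,2,3,4,5} D(Z)={2,3,5}: V {1,2,3,4,5}->{1,2,3,4}
Constraint 2 (Z != X) on D(Z)={2,3,5} D(X)={2,3,4,5}: no change
Constraint 3 (V != W) on D(V)={1,2,3,4} D(W)={1,2,5}: no change
So after constraint 3: D(W) = {1,2,5}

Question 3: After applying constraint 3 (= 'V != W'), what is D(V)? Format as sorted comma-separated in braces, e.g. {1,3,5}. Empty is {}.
Constraint 1 (V < Z) on D(V)={1,2,3,4,5} D(Z)={2,3,5}: V {1,2,3,4,5}->{1,2,3,4}
Constraint 2 (Z != X) on D(Z)={2,3,5} D(X)={2,3,4,5}: no change
Constraint 3 (V != W) on D(V)={1,2,3,4} D(W)={1,2,5}: no change
So after constraint 3: D(V) = {1,2,3,4}

Answer: {1,2,3,4}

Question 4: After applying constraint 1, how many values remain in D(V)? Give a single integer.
Constraint 1 (V < Z) on D(V)={1,2,3,4,5} D(Z)={2,3,5}: V {1,2,3,4,5}->{1,2,3,4}
So after constraint 1: D(V)={1,2,3,4}, size = 4

Answer: 4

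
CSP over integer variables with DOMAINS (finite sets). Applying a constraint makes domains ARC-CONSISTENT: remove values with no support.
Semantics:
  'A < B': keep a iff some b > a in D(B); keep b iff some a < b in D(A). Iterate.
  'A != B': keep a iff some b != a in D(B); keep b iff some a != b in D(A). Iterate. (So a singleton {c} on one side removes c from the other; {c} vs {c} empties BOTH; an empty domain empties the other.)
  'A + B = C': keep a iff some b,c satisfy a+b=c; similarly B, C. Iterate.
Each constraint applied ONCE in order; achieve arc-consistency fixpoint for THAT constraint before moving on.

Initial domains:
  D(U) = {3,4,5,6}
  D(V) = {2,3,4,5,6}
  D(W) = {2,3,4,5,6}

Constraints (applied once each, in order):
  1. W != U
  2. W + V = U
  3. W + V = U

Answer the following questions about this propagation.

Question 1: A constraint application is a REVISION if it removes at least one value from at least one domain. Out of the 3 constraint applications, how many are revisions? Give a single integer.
Constraint 1 (W != U) on D(W)={2,3,4,5,6} D(U)={3,4,5,6}: no change => not a revision
Constraint 2 (W + V = U) on D(W)={2,3,4,5,6} D(V)={2,3,4,5,6} D(U)={3,4,5,6}: W {2,3,4,5,6}->{2,3,4}; V {2,3,4,5,6}->{2,3,4}; U {3,4,5,6}->{4,5,6} => REVISION
Constraint 3 (W + V = U) on D(W)={2,3,4} D(V)={2,3,4} D(U)={4,5,6}: no change => not a revision
Total revisions = 1

Answer: 1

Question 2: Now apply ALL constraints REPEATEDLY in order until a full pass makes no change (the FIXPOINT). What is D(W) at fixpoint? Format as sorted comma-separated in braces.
pass 0 (initial): D(W)={2,3,4,5,6}
pass 1: U {3,4,5,6}->{4,5,6}; V {2,3,4,5,6}->{2,3,4}; W {2,3,4,5,6}->{2,3,4}
pass 2: no change
Fixpoint after 2 passes: D(W) = {2,3,4}

Answer: {2,3,4}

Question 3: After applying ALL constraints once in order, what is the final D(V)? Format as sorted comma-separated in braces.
Answer: {2,3,4}

Derivation:
Constraint 1 (W != U) on D(W)={2,3,4,5,6} D(U)={3,4,5,6}: no change
Constraint 2 (W + V = U) on D(W)={2,3,4,5,6} D(V)={2,3,4,5,6} D(U)={3,4,5,6}: W {2,3,4,5,6}->{2,3,4}; V {2,3,4,5,6}->{2,3,4}; U {3,4,5,6}->{4,5,6}
Constraint 3 (W + V = U) on D(W)={2,3,4} D(V)={2,3,4} D(U)={4,5,6}: no change
So after all 3 constraints: D(V) = {2,3,4}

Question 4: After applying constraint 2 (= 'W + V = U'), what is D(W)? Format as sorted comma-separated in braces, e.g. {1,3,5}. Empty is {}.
Answer: {2,3,4}

Derivation:
Constraint 1 (W != U) on D(W)={2,3,4,5,6} D(U)={3,4,5,6}: no change
Constraint 2 (W + V = U) on D(W)={2,3,4,5,6} D(V)={2,3,4,5,6} D(U)={3,4,5,6}: W {2,3,4,5,6}->{2,3,4}; V {2,3,4,5,6}->{2,3,4}; U {3,4,5,6}->{4,5,6}
So after constraint 2: D(W) = {2,3,4}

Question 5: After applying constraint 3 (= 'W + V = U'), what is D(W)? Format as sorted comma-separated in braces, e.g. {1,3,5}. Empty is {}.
Constraint 1 (W != U) on D(W)={2,3,4,5,6} D(U)={3,4,5,6}: no change
Constraint 2 (W + V = U) on D(W)={2,3,4,5,6} D(V)={2,3,4,5,6} D(U)={3,4,5,6}: W {2,3,4,5,6}->{2,3,4}; V {2,3,4,5,6}->{2,3,4}; U {3,4,5,6}->{4,5,6}
Constraint 3 (W + V = U) on D(W)={2,3,4} D(V)={2,3,4} D(U)={4,5,6}: no change
So after constraint 3: D(W) = {2,3,4}

Answer: {2,3,4}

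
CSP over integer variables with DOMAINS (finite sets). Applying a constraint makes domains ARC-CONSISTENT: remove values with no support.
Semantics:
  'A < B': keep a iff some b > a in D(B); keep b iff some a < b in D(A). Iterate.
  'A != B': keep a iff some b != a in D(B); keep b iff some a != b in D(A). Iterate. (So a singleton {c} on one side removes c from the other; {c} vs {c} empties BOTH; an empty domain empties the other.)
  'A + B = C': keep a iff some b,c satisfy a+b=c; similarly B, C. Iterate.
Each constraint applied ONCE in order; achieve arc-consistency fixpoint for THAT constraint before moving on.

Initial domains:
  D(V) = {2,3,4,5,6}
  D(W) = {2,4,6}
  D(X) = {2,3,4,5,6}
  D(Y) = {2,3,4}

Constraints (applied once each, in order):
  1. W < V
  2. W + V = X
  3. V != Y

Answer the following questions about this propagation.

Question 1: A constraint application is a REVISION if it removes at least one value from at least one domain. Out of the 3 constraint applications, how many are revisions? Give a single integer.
Constraint 1 (W < V) on D(W)={2,4,6} D(V)={2,3,4,5,6}: W {2,4,6}->{2,4}; V {2,3,4,5,6}->{3,4,5,6} => REVISION
Constraint 2 (W + V = X) on D(W)={2,4} D(V)={3,4,5,6} D(X)={2,3,4,5,6}: W {2,4}->{2}; V {3,4,5,6}->{3,4}; X {2,3,4,5,6}->{5,6} => REVISION
Constraint 3 (V != Y) on D(V)={3,4} D(Y)={2,3,4}: no change => not a revision
Total revisions = 2

Answer: 2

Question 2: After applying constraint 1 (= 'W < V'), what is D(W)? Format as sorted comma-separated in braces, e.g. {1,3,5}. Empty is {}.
Constraint 1 (W < V) on D(W)={2,4,6} D(V)={2,3,4,5,6}: W {2,4,6}->{2,4}; V {2,3,4,5,6}->{3,4,5,6}
So after constraint 1: D(W) = {2,4}

Answer: {2,4}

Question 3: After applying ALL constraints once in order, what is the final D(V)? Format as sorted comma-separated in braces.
Constraint 1 (W < V) on D(W)={2,4,6} D(V)={2,3,4,5,6}: W {2,4,6}->{2,4}; V {2,3,4,5,6}->{3,4,5,6}
Constraint 2 (W + V = X) on D(W)={2,4} D(V)={3,4,5,6} D(X)={2,3,4,5,6}: W {2,4}->{2}; V {3,4,5,6}->{3,4}; X {2,3,4,5,6}->{5,6}
Constraint 3 (V != Y) on D(V)={3,4} D(Y)={2,3,4}: no change
So after all 3 constraints: D(V) = {3,4}

Answer: {3,4}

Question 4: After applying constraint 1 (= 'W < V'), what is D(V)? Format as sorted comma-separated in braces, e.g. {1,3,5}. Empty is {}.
Answer: {3,4,5,6}

Derivation:
Constraint 1 (W < V) on D(W)={2,4,6} D(V)={2,3,4,5,6}: W {2,4,6}->{2,4}; V {2,3,4,5,6}->{3,4,5,6}
So after constraint 1: D(V) = {3,4,5,6}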